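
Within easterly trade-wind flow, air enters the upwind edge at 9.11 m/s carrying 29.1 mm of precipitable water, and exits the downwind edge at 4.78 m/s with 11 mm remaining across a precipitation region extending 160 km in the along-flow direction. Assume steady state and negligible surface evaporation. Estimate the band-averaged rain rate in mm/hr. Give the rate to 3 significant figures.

R ≈ 4.78 mm/hr

Column moisture flux per unit crosswind length is F = V × PW.
Inflow: F_in = 9.11 × 29.1 = 265.101 mm·m/s
Outflow: F_out = 4.78 × 11 = 52.58 mm·m/s
Steady-state rate R = (F_in − F_out)/L = (265.101 − 52.58) / 160000 m = 1.328e-03 mm/s.
R = 1.328e-03 × 3600 = 4.78 mm/hr.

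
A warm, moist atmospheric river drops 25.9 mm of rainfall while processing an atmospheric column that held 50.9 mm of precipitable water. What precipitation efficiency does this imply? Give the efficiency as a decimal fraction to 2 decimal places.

ε = rainfall / PW = 25.9 / 50.9 = 0.51.

ε ≈ 0.51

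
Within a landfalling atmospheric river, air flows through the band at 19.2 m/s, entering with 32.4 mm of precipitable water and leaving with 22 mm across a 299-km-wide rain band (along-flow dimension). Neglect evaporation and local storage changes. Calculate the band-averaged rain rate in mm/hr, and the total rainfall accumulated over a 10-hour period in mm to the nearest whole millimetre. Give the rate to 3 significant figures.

R ≈ 2.40 mm/hr; total ≈ 24 mm

Column moisture flux per unit crosswind length is F = V × PW.
Inflow: F_in = 19.2 × 32.4 = 622.08 mm·m/s
Outflow: F_out = 19.2 × 22 = 422.4 mm·m/s
Steady-state rate R = (F_in − F_out)/L = (622.08 − 422.4) / 299000 m = 6.678e-04 mm/s.
R = 6.678e-04 × 3600 = 2.40 mm/hr.
Over 10 h: total = 2.40 × 10 = 24 mm.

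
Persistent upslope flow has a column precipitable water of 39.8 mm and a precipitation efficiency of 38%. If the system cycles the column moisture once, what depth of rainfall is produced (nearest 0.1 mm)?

rainfall ≈ 15.1 mm

Rainfall = ε × PW = 0.38 × 39.8 = 15.1 mm.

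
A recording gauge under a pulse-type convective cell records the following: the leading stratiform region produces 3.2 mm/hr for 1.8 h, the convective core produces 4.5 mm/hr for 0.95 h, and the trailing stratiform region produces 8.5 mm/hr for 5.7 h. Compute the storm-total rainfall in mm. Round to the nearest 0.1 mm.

total ≈ 58.5 mm

Total = Σ Rᵢ Δtᵢ = 3.2 × 1.8 + 4.5 × 0.95 + 8.5 × 5.7
      = 5.76 + 4.275 + 48.45 = 58.5 mm.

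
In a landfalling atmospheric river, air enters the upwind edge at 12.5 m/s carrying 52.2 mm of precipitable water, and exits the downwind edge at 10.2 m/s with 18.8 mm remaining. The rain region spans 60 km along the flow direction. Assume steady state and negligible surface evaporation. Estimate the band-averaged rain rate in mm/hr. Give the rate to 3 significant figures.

Column moisture flux per unit crosswind length is F = V × PW.
Inflow: F_in = 12.5 × 52.2 = 652.5 mm·m/s
Outflow: F_out = 10.2 × 18.8 = 191.76 mm·m/s
Steady-state rate R = (F_in − F_out)/L = (652.5 − 191.76) / 60000 m = 7.679e-03 mm/s.
R = 7.679e-03 × 3600 = 27.6 mm/hr.

R ≈ 27.6 mm/hr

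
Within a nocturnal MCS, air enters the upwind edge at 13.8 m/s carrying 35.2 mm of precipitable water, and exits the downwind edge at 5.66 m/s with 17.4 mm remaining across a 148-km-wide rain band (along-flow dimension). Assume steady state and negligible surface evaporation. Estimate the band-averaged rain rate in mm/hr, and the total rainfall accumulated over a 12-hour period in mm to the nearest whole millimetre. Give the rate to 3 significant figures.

R ≈ 9.42 mm/hr; total ≈ 113 mm

Column moisture flux per unit crosswind length is F = V × PW.
Inflow: F_in = 13.8 × 35.2 = 485.76 mm·m/s
Outflow: F_out = 5.66 × 17.4 = 98.484 mm·m/s
Steady-state rate R = (F_in − F_out)/L = (485.76 − 98.484) / 148000 m = 2.617e-03 mm/s.
R = 2.617e-03 × 3600 = 9.42 mm/hr.
Over 12 h: total = 9.42 × 12 = 113.04 ≈ 113 mm.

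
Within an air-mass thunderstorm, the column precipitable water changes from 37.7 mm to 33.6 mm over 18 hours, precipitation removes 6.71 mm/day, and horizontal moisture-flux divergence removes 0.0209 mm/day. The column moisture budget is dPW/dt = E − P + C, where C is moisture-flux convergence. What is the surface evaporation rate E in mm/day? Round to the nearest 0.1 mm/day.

E ≈ 1.3 mm/day

dPW/dt = (33.6 − 37.7) mm / (18/24 day) = -5.467 mm/day.
E = dPW/dt + P − C = (-5.467) + 6.71 − (-0.0209) = 1.3 mm/day.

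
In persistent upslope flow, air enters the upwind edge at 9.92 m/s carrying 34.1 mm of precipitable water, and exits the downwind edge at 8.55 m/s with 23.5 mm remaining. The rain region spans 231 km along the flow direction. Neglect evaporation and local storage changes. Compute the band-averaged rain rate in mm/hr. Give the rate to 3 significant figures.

Column moisture flux per unit crosswind length is F = V × PW.
Inflow: F_in = 9.92 × 34.1 = 338.272 mm·m/s
Outflow: F_out = 8.55 × 23.5 = 200.925 mm·m/s
Steady-state rate R = (F_in − F_out)/L = (338.272 − 200.925) / 231000 m = 5.946e-04 mm/s.
R = 5.946e-04 × 3600 = 2.14 mm/hr.

R ≈ 2.14 mm/hr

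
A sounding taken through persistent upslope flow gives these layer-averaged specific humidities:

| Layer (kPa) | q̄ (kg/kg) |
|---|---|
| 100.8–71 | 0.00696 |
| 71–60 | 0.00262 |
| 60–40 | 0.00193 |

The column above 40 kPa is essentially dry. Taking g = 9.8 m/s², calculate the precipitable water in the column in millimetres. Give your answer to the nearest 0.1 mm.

Precipitable water is the column-integrated vapour mass per unit area: PW = (1/g) Σ q̄ Δp, with q in kg/kg and Δp in Pa (1 kg/m² of water = 1 mm).
Layer 100.8–71 kPa: Δp = 298 hPa = 29800 Pa, q̄ = 0.00696 kg/kg → 0.00696 × 29800 / 9.8 = 21.16 mm
Layer 71–60 kPa: Δp = 110 hPa = 11000 Pa, q̄ = 0.00262 kg/kg → 0.00262 × 11000 / 9.8 = 2.94 mm
Layer 60–40 kPa: Δp = 200 hPa = 20000 Pa, q̄ = 0.00193 kg/kg → 0.00193 × 20000 / 9.8 = 3.94 mm
PW = 21.16 + 2.94 + 3.94 = 28.04 ≈ 28.0 mm.

PW ≈ 28.0 mm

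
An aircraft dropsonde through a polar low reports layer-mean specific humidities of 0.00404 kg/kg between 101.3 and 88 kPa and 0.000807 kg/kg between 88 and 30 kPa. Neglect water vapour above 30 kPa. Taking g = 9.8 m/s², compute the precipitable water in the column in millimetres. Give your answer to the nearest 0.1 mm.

Precipitable water is the column-integrated vapour mass per unit area: PW = (1/g) Σ q̄ Δp, with q in kg/kg and Δp in Pa (1 kg/m² of water = 1 mm).
Layer 101.3–88 kPa: Δp = 133 hPa = 13300 Pa, q̄ = 0.00404 kg/kg → 0.00404 × 13300 / 9.8 = 5.48 mm
Layer 88–30 kPa: Δp = 580 hPa = 58000 Pa, q̄ = 0.000807 kg/kg → 0.000807 × 58000 / 9.8 = 4.78 mm
PW = 5.48 + 4.78 = 10.26 ≈ 10.3 mm.

PW ≈ 10.3 mm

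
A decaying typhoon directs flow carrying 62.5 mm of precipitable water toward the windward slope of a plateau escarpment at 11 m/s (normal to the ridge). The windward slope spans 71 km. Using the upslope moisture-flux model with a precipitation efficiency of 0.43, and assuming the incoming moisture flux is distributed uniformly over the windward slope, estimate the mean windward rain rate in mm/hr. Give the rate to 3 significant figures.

Incoming column moisture flux per unit ridge length: F = V × PW = 11 × 62.5 = 687.5 mm·m/s.
Spread over the 71 km slope with efficiency ε = 0.43: R = ε·F/W = 0.43 × 687.5 / 71000 m = 4.164e-03 mm/s.
R = 4.164e-03 × 3600 = 15.0 mm/hr.

R ≈ 15.0 mm/hr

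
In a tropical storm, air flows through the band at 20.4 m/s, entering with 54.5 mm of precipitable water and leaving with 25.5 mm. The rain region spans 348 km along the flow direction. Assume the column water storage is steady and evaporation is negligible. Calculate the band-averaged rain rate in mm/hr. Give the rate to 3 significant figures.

R ≈ 6.12 mm/hr

Column moisture flux per unit crosswind length is F = V × PW.
Inflow: F_in = 20.4 × 54.5 = 1111.8 mm·m/s
Outflow: F_out = 20.4 × 25.5 = 520.2 mm·m/s
Steady-state rate R = (F_in − F_out)/L = (1111.8 − 520.2) / 348000 m = 1.700e-03 mm/s.
R = 1.700e-03 × 3600 = 6.12 mm/hr.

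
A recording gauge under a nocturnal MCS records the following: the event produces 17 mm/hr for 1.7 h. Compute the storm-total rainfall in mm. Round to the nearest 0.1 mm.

total ≈ 28.9 mm

Total = Σ Rᵢ Δtᵢ = 17 × 1.7
      = 28.9 = 28.9 mm.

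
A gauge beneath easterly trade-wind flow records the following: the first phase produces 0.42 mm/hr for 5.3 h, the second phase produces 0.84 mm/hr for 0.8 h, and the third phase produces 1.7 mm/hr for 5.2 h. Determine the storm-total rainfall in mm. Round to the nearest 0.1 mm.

Total = Σ Rᵢ Δtᵢ = 0.42 × 5.3 + 0.84 × 0.8 + 1.7 × 5.2
      = 2.226 + 0.672 + 8.84 = 11.7 mm.

total ≈ 11.7 mm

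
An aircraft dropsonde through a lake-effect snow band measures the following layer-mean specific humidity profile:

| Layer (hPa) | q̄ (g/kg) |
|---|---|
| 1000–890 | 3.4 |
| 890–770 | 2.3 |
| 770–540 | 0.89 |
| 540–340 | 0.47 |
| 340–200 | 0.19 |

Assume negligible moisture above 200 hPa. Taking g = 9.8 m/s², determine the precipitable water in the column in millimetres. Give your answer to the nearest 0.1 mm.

PW ≈ 10.0 mm

Precipitable water is the column-integrated vapour mass per unit area: PW = (1/g) Σ q̄ Δp, with q in kg/kg and Δp in Pa (1 kg/m² of water = 1 mm).
Layer 1000–890 hPa: Δp = 110 hPa = 11000 Pa, q̄ = 0.0034 kg/kg → 0.0034 × 11000 / 9.8 = 3.82 mm
Layer 890–770 hPa: Δp = 120 hPa = 12000 Pa, q̄ = 0.0023 kg/kg → 0.0023 × 12000 / 9.8 = 2.82 mm
Layer 770–540 hPa: Δp = 230 hPa = 23000 Pa, q̄ = 0.00089 kg/kg → 0.00089 × 23000 / 9.8 = 2.09 mm
Layer 540–340 hPa: Δp = 200 hPa = 20000 Pa, q̄ = 0.00047 kg/kg → 0.00047 × 20000 / 9.8 = 0.96 mm
Layer 340–200 hPa: Δp = 140 hPa = 14000 Pa, q̄ = 0.00019 kg/kg → 0.00019 × 14000 / 9.8 = 0.27 mm
PW = 3.82 + 2.82 + 2.09 + 0.96 + 0.27 = 9.96 ≈ 10.0 mm.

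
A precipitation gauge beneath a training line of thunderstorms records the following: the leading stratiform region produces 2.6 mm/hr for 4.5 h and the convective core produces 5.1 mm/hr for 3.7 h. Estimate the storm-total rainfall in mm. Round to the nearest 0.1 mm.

Total = Σ Rᵢ Δtᵢ = 2.6 × 4.5 + 5.1 × 3.7
      = 11.7 + 18.87 = 30.6 mm.

total ≈ 30.6 mm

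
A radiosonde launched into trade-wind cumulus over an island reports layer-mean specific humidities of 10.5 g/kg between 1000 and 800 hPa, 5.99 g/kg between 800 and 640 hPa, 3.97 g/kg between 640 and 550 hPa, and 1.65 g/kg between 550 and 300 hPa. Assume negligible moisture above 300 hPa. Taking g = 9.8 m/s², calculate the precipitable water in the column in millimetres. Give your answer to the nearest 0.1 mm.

Precipitable water is the column-integrated vapour mass per unit area: PW = (1/g) Σ q̄ Δp, with q in kg/kg and Δp in Pa (1 kg/m² of water = 1 mm).
Layer 1000–800 hPa: Δp = 200 hPa = 20000 Pa, q̄ = 0.0105 kg/kg → 0.0105 × 20000 / 9.8 = 21.43 mm
Layer 800–640 hPa: Δp = 160 hPa = 16000 Pa, q̄ = 0.00599 kg/kg → 0.00599 × 16000 / 9.8 = 9.78 mm
Layer 640–550 hPa: Δp = 90 hPa = 9000 Pa, q̄ = 0.00397 kg/kg → 0.00397 × 9000 / 9.8 = 3.65 mm
Layer 550–300 hPa: Δp = 250 hPa = 25000 Pa, q̄ = 0.00165 kg/kg → 0.00165 × 25000 / 9.8 = 4.21 mm
PW = 21.43 + 9.78 + 3.65 + 4.21 = 39.07 ≈ 39.1 mm.

PW ≈ 39.1 mm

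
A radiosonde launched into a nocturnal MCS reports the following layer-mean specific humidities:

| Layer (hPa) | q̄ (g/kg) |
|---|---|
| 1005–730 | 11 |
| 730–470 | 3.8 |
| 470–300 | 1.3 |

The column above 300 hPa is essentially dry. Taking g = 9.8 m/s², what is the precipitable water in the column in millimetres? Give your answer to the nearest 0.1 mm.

PW ≈ 43.2 mm

Precipitable water is the column-integrated vapour mass per unit area: PW = (1/g) Σ q̄ Δp, with q in kg/kg and Δp in Pa (1 kg/m² of water = 1 mm).
Layer 1005–730 hPa: Δp = 275 hPa = 27500 Pa, q̄ = 0.011 kg/kg → 0.011 × 27500 / 9.8 = 30.87 mm
Layer 730–470 hPa: Δp = 260 hPa = 26000 Pa, q̄ = 0.0038 kg/kg → 0.0038 × 26000 / 9.8 = 10.08 mm
Layer 470–300 hPa: Δp = 170 hPa = 17000 Pa, q̄ = 0.0013 kg/kg → 0.0013 × 17000 / 9.8 = 2.26 mm
PW = 30.87 + 10.08 + 2.26 = 43.21 ≈ 43.2 mm.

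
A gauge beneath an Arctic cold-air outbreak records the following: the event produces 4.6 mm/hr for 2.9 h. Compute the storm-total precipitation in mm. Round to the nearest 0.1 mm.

total ≈ 13.3 mm

Total = Σ Rᵢ Δtᵢ = 4.6 × 2.9
      = 13.34 = 13.3 mm.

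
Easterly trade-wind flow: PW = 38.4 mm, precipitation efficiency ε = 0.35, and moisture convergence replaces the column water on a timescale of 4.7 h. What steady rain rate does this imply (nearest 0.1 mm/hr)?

Each overturning extracts ε × PW = 0.35 × 38.4 = 13.44 mm.
Rate = ε·PW / τ = 13.44 / 4.7 h = 2.9 mm/hr.

R ≈ 2.9 mm/hr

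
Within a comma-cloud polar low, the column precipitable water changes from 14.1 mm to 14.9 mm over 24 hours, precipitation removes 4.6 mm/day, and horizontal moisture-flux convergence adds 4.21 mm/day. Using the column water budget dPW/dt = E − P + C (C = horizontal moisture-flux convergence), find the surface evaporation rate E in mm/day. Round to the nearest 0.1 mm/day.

dPW/dt = (14.9 − 14.1) mm / (24/24 day) = +0.800 mm/day.
E = dPW/dt + P − C = (+0.800) + 4.6 − (4.21) = 1.2 mm/day.

E ≈ 1.2 mm/day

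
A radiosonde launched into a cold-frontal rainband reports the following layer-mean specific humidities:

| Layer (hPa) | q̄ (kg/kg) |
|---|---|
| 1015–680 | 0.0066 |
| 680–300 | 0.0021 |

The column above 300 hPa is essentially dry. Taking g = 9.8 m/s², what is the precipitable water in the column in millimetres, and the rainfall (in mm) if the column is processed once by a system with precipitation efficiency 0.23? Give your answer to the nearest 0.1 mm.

PW ≈ 30.7 mm; rainfall ≈ 7.1 mm

Precipitable water is the column-integrated vapour mass per unit area: PW = (1/g) Σ q̄ Δp, with q in kg/kg and Δp in Pa (1 kg/m² of water = 1 mm).
Layer 1015–680 hPa: Δp = 335 hPa = 33500 Pa, q̄ = 0.0066 kg/kg → 0.0066 × 33500 / 9.8 = 22.56 mm
Layer 680–300 hPa: Δp = 380 hPa = 38000 Pa, q̄ = 0.0021 kg/kg → 0.0021 × 38000 / 9.8 = 8.14 mm
PW = 22.56 + 8.14 = 30.70 ≈ 30.7 mm.
Rainfall = ε × PW = 0.23 × 30.7 = 7.1 mm.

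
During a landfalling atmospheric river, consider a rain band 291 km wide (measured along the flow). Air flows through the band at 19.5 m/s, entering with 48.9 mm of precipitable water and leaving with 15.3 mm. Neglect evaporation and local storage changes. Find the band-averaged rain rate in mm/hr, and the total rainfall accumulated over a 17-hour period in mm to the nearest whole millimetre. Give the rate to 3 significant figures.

Column moisture flux per unit crosswind length is F = V × PW.
Inflow: F_in = 19.5 × 48.9 = 953.55 mm·m/s
Outflow: F_out = 19.5 × 15.3 = 298.35 mm·m/s
Steady-state rate R = (F_in − F_out)/L = (953.55 − 298.35) / 291000 m = 2.252e-03 mm/s.
R = 2.252e-03 × 3600 = 8.11 mm/hr.
Over 17 h: total = 8.11 × 17 = 137.87 ≈ 138 mm.

R ≈ 8.11 mm/hr; total ≈ 138 mm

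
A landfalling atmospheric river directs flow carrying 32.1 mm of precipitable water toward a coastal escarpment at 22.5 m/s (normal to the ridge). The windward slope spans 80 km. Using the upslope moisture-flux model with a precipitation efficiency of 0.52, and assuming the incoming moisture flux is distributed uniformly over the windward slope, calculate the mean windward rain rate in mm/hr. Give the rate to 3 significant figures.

Incoming column moisture flux per unit ridge length: F = V × PW = 22.5 × 32.1 = 722.25 mm·m/s.
Spread over the 80 km slope with efficiency ε = 0.52: R = ε·F/W = 0.52 × 722.25 / 80000 m = 4.695e-03 mm/s.
R = 4.695e-03 × 3600 = 16.9 mm/hr.

R ≈ 16.9 mm/hr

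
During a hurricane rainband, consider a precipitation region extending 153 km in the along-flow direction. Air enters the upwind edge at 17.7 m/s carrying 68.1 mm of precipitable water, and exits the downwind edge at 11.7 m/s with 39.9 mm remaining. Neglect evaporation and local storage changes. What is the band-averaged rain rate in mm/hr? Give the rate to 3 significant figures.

Column moisture flux per unit crosswind length is F = V × PW.
Inflow: F_in = 17.7 × 68.1 = 1205.37 mm·m/s
Outflow: F_out = 11.7 × 39.9 = 466.83 mm·m/s
Steady-state rate R = (F_in − F_out)/L = (1205.37 − 466.83) / 153000 m = 4.827e-03 mm/s.
R = 4.827e-03 × 3600 = 17.4 mm/hr.

R ≈ 17.4 mm/hr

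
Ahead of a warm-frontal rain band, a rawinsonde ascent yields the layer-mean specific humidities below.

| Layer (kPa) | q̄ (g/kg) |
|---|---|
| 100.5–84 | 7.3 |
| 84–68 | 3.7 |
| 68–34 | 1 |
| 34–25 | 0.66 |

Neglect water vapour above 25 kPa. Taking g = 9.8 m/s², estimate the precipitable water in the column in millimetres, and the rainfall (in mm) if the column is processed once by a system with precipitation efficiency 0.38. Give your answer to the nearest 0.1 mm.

PW ≈ 22.4 mm; rainfall ≈ 8.5 mm

Precipitable water is the column-integrated vapour mass per unit area: PW = (1/g) Σ q̄ Δp, with q in kg/kg and Δp in Pa (1 kg/m² of water = 1 mm).
Layer 100.5–84 kPa: Δp = 165 hPa = 16500 Pa, q̄ = 0.0073 kg/kg → 0.0073 × 16500 / 9.8 = 12.29 mm
Layer 84–68 kPa: Δp = 160 hPa = 16000 Pa, q̄ = 0.0037 kg/kg → 0.0037 × 16000 / 9.8 = 6.04 mm
Layer 68–34 kPa: Δp = 340 hPa = 34000 Pa, q̄ = 0.001 kg/kg → 0.001 × 34000 / 9.8 = 3.47 mm
Layer 34–25 kPa: Δp = 90 hPa = 9000 Pa, q̄ = 0.00066 kg/kg → 0.00066 × 9000 / 9.8 = 0.61 mm
PW = 12.29 + 6.04 + 3.47 + 0.61 = 22.41 ≈ 22.4 mm.
Rainfall = ε × PW = 0.38 × 22.4 = 8.5 mm.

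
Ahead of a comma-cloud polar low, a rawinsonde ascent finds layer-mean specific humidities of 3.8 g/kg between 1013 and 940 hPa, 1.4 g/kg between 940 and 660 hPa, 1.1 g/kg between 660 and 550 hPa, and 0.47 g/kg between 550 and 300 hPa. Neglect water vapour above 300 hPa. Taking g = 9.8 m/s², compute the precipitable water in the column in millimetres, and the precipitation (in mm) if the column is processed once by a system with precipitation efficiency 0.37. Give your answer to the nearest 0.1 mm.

PW ≈ 9.3 mm; precipitation ≈ 3.4 mm

Precipitable water is the column-integrated vapour mass per unit area: PW = (1/g) Σ q̄ Δp, with q in kg/kg and Δp in Pa (1 kg/m² of water = 1 mm).
Layer 1013–940 hPa: Δp = 73 hPa = 7300 Pa, q̄ = 0.0038 kg/kg → 0.0038 × 7300 / 9.8 = 2.83 mm
Layer 940–660 hPa: Δp = 280 hPa = 28000 Pa, q̄ = 0.0014 kg/kg → 0.0014 × 28000 / 9.8 = 4.00 mm
Layer 660–550 hPa: Δp = 110 hPa = 11000 Pa, q̄ = 0.0011 kg/kg → 0.0011 × 11000 / 9.8 = 1.23 mm
Layer 550–300 hPa: Δp = 250 hPa = 25000 Pa, q̄ = 0.00047 kg/kg → 0.00047 × 25000 / 9.8 = 1.20 mm
PW = 2.83 + 4.00 + 1.23 + 1.20 = 9.26 ≈ 9.3 mm.
Precipitation = ε × PW = 0.37 × 9.3 = 3.4 mm.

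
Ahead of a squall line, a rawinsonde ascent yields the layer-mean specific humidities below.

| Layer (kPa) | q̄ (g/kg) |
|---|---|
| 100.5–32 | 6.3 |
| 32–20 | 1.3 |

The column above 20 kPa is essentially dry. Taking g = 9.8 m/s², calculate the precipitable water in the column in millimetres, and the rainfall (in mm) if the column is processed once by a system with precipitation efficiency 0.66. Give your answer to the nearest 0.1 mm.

Precipitable water is the column-integrated vapour mass per unit area: PW = (1/g) Σ q̄ Δp, with q in kg/kg and Δp in Pa (1 kg/m² of water = 1 mm).
Layer 100.5–32 kPa: Δp = 685 hPa = 68500 Pa, q̄ = 0.0063 kg/kg → 0.0063 × 68500 / 9.8 = 44.04 mm
Layer 32–20 kPa: Δp = 120 hPa = 12000 Pa, q̄ = 0.0013 kg/kg → 0.0013 × 12000 / 9.8 = 1.59 mm
PW = 44.04 + 1.59 = 45.63 ≈ 45.6 mm.
Rainfall = ε × PW = 0.66 × 45.6 = 30.1 mm.

PW ≈ 45.6 mm; rainfall ≈ 30.1 mm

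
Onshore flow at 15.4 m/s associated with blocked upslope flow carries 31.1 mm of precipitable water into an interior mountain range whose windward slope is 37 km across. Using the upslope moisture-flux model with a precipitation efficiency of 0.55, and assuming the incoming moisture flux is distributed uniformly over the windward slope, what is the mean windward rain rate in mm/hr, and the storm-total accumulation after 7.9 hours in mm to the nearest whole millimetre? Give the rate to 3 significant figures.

Incoming column moisture flux per unit ridge length: F = V × PW = 15.4 × 31.1 = 478.94 mm·m/s.
Spread over the 37 km slope with efficiency ε = 0.55: R = ε·F/W = 0.55 × 478.94 / 37000 m = 7.119e-03 mm/s.
R = 7.119e-03 × 3600 = 25.6 mm/hr.
Over 7.9 h: total = 25.6 × 7.9 = 202.24 ≈ 202 mm.

R ≈ 25.6 mm/hr; total ≈ 202 mm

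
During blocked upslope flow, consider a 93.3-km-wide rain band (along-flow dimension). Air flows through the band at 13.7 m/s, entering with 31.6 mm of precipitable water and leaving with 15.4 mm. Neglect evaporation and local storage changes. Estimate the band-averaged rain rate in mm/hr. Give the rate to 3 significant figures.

Column moisture flux per unit crosswind length is F = V × PW.
Inflow: F_in = 13.7 × 31.6 = 432.92 mm·m/s
Outflow: F_out = 13.7 × 15.4 = 210.98 mm·m/s
Steady-state rate R = (F_in − F_out)/L = (432.92 − 210.98) / 93300 m = 2.379e-03 mm/s.
R = 2.379e-03 × 3600 = 8.56 mm/hr.

R ≈ 8.56 mm/hr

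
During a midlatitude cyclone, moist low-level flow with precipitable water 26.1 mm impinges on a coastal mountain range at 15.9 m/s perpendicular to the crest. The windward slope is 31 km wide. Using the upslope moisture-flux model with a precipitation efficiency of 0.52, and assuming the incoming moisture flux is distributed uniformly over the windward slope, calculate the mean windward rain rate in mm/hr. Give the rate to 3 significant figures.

R ≈ 25.1 mm/hr

Incoming column moisture flux per unit ridge length: F = V × PW = 15.9 × 26.1 = 414.99 mm·m/s.
Spread over the 31 km slope with efficiency ε = 0.52: R = ε·F/W = 0.52 × 414.99 / 31000 m = 6.961e-03 mm/s.
R = 6.961e-03 × 3600 = 25.1 mm/hr.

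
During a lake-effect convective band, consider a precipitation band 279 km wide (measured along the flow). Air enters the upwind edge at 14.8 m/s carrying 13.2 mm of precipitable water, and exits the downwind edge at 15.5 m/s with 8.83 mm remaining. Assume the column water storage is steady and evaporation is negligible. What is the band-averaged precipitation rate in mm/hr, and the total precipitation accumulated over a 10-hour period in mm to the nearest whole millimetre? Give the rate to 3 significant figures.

R ≈ 0.755 mm/hr; total ≈ 8 mm

Column moisture flux per unit crosswind length is F = V × PW.
Inflow: F_in = 14.8 × 13.2 = 195.36 mm·m/s
Outflow: F_out = 15.5 × 8.83 = 136.865 mm·m/s
Steady-state rate R = (F_in − F_out)/L = (195.36 − 136.865) / 279000 m = 2.097e-04 mm/s.
R = 2.097e-04 × 3600 = 0.755 mm/hr.
Over 10 h: total = 0.755 × 10 = 7.55 ≈ 8 mm.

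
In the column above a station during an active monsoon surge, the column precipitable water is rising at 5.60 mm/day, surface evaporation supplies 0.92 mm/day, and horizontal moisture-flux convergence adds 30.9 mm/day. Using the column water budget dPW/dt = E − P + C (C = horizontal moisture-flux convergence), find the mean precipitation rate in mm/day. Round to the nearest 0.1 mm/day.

P ≈ 26.2 mm/day

dPW/dt = +5.60 mm/day.
P = E + C − dPW/dt = 0.92 + (30.9) − (+5.60) = 26.2 mm/day.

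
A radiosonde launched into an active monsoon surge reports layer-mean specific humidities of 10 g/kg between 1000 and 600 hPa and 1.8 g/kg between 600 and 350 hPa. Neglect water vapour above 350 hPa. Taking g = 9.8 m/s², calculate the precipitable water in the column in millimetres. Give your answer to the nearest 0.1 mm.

PW ≈ 45.4 mm

Precipitable water is the column-integrated vapour mass per unit area: PW = (1/g) Σ q̄ Δp, with q in kg/kg and Δp in Pa (1 kg/m² of water = 1 mm).
Layer 1000–600 hPa: Δp = 400 hPa = 40000 Pa, q̄ = 0.01 kg/kg → 0.01 × 40000 / 9.8 = 40.82 mm
Layer 600–350 hPa: Δp = 250 hPa = 25000 Pa, q̄ = 0.0018 kg/kg → 0.0018 × 25000 / 9.8 = 4.59 mm
PW = 40.82 + 4.59 = 45.41 ≈ 45.4 mm.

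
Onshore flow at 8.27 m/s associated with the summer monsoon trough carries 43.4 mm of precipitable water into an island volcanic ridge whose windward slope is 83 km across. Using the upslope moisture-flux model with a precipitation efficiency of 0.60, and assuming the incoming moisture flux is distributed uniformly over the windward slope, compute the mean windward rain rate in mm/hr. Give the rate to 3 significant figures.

Incoming column moisture flux per unit ridge length: F = V × PW = 8.27 × 43.4 = 358.918 mm·m/s.
Spread over the 83 km slope with efficiency ε = 0.60: R = ε·F/W = 0.60 × 358.918 / 83000 m = 2.595e-03 mm/s.
R = 2.595e-03 × 3600 = 9.34 mm/hr.

R ≈ 9.34 mm/hr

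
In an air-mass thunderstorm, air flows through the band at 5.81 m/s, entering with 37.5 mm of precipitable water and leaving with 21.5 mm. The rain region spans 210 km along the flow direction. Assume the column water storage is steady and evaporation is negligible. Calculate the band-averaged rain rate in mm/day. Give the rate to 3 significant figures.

R ≈ 38.2 mm/day

Column moisture flux per unit crosswind length is F = V × PW.
Inflow: F_in = 5.81 × 37.5 = 217.875 mm·m/s
Outflow: F_out = 5.81 × 21.5 = 124.915 mm·m/s
Steady-state rate R = (F_in − F_out)/L = (217.875 − 124.915) / 210000 m = 4.427e-04 mm/s.
R = 4.427e-04 × 3600 × 24 = 38.2 mm/day.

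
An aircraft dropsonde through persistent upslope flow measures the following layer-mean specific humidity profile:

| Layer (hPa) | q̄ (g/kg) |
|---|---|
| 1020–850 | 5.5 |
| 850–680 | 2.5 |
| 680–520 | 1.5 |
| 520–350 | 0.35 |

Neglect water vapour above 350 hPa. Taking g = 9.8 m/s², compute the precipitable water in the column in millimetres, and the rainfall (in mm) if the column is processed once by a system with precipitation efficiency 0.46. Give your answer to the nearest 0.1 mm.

Precipitable water is the column-integrated vapour mass per unit area: PW = (1/g) Σ q̄ Δp, with q in kg/kg and Δp in Pa (1 kg/m² of water = 1 mm).
Layer 1020–850 hPa: Δp = 170 hPa = 17000 Pa, q̄ = 0.0055 kg/kg → 0.0055 × 17000 / 9.8 = 9.54 mm
Layer 850–680 hPa: Δp = 170 hPa = 17000 Pa, q̄ = 0.0025 kg/kg → 0.0025 × 17000 / 9.8 = 4.34 mm
Layer 680–520 hPa: Δp = 160 hPa = 16000 Pa, q̄ = 0.0015 kg/kg → 0.0015 × 16000 / 9.8 = 2.45 mm
Layer 520–350 hPa: Δp = 170 hPa = 17000 Pa, q̄ = 0.00035 kg/kg → 0.00035 × 17000 / 9.8 = 0.61 mm
PW = 9.54 + 4.34 + 2.45 + 0.61 = 16.94 ≈ 16.9 mm.
Rainfall = ε × PW = 0.46 × 16.9 = 7.8 mm.

PW ≈ 16.9 mm; rainfall ≈ 7.8 mm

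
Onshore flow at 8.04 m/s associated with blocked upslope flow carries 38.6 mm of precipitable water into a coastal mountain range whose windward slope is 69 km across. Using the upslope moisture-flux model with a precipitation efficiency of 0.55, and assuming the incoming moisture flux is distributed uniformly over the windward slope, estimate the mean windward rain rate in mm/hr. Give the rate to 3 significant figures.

Incoming column moisture flux per unit ridge length: F = V × PW = 8.04 × 38.6 = 310.344 mm·m/s.
Spread over the 69 km slope with efficiency ε = 0.55: R = ε·F/W = 0.55 × 310.344 / 69000 m = 2.474e-03 mm/s.
R = 2.474e-03 × 3600 = 8.91 mm/hr.

R ≈ 8.91 mm/hr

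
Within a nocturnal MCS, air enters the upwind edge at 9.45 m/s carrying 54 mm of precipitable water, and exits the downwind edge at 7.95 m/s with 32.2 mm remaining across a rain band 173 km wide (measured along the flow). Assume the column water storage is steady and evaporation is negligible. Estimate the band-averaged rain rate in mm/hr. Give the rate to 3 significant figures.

R ≈ 5.29 mm/hr

Column moisture flux per unit crosswind length is F = V × PW.
Inflow: F_in = 9.45 × 54 = 510.3 mm·m/s
Outflow: F_out = 7.95 × 32.2 = 255.99 mm·m/s
Steady-state rate R = (F_in − F_out)/L = (510.3 − 255.99) / 173000 m = 1.470e-03 mm/s.
R = 1.470e-03 × 3600 = 5.29 mm/hr.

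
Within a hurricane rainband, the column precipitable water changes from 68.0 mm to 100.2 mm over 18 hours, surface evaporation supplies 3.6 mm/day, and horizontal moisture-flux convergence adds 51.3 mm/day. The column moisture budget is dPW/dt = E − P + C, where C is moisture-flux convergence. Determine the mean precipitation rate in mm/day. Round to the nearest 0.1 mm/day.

dPW/dt = (100.2 − 68.0) mm / (18/24 day) = +42.933 mm/day.
P = E + C − dPW/dt = 3.6 + (51.3) − (+42.933) = 12.0 mm/day.

P ≈ 12.0 mm/day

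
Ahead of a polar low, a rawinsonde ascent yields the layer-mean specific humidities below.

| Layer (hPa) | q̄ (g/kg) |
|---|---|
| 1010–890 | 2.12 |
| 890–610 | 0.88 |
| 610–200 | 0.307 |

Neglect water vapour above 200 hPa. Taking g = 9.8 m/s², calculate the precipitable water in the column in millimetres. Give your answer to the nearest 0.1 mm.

PW ≈ 6.4 mm

Precipitable water is the column-integrated vapour mass per unit area: PW = (1/g) Σ q̄ Δp, with q in kg/kg and Δp in Pa (1 kg/m² of water = 1 mm).
Layer 1010–890 hPa: Δp = 120 hPa = 12000 Pa, q̄ = 0.00212 kg/kg → 0.00212 × 12000 / 9.8 = 2.60 mm
Layer 890–610 hPa: Δp = 280 hPa = 28000 Pa, q̄ = 0.00088 kg/kg → 0.00088 × 28000 / 9.8 = 2.51 mm
Layer 610–200 hPa: Δp = 410 hPa = 41000 Pa, q̄ = 0.000307 kg/kg → 0.000307 × 41000 / 9.8 = 1.28 mm
PW = 2.60 + 2.51 + 1.28 = 6.39 ≈ 6.4 mm.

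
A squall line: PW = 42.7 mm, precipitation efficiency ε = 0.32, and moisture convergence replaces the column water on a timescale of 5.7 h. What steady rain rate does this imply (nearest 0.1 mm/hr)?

R ≈ 2.4 mm/hr

Each overturning extracts ε × PW = 0.32 × 42.7 = 13.664 mm.
Rate = ε·PW / τ = 13.664 / 5.7 h = 2.4 mm/hr.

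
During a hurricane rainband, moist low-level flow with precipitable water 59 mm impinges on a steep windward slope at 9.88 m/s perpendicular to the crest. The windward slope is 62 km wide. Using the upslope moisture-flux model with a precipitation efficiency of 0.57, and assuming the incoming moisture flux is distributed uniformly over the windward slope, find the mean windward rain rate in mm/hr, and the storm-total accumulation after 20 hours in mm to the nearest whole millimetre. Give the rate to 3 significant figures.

Incoming column moisture flux per unit ridge length: F = V × PW = 9.88 × 59 = 582.92 mm·m/s.
Spread over the 62 km slope with efficiency ε = 0.57: R = ε·F/W = 0.57 × 582.92 / 62000 m = 5.359e-03 mm/s.
R = 5.359e-03 × 3600 = 19.3 mm/hr.
Over 20 h: total = 19.3 × 20 = 386 mm.

R ≈ 19.3 mm/hr; total ≈ 386 mm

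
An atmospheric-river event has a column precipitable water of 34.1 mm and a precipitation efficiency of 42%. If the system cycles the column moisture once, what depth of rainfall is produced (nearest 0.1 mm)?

rainfall ≈ 14.3 mm

Rainfall = ε × PW = 0.42 × 34.1 = 14.3 mm.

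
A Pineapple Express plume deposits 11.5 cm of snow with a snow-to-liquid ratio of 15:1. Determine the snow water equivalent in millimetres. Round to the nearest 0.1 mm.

SWE ≈ 7.7 mm

SWE = snow depth / ratio = 11.5 cm / 15 = 0.767 cm = 7.7 mm.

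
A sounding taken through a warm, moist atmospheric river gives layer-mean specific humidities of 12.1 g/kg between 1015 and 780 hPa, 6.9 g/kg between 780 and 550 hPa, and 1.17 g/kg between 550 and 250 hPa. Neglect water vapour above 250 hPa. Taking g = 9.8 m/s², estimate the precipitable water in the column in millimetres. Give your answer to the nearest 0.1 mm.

Precipitable water is the column-integrated vapour mass per unit area: PW = (1/g) Σ q̄ Δp, with q in kg/kg and Δp in Pa (1 kg/m² of water = 1 mm).
Layer 1015–780 hPa: Δp = 235 hPa = 23500 Pa, q̄ = 0.0121 kg/kg → 0.0121 × 23500 / 9.8 = 29.02 mm
Layer 780–550 hPa: Δp = 230 hPa = 23000 Pa, q̄ = 0.0069 kg/kg → 0.0069 × 23000 / 9.8 = 16.19 mm
Layer 550–250 hPa: Δp = 300 hPa = 30000 Pa, q̄ = 0.00117 kg/kg → 0.00117 × 30000 / 9.8 = 3.58 mm
PW = 29.02 + 16.19 + 3.58 = 48.79 ≈ 48.8 mm.

PW ≈ 48.8 mm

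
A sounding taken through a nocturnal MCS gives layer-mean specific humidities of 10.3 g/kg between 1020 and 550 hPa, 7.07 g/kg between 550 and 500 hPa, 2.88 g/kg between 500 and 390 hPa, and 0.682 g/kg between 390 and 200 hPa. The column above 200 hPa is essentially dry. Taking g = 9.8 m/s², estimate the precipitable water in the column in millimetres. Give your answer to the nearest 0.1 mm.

Precipitable water is the column-integrated vapour mass per unit area: PW = (1/g) Σ q̄ Δp, with q in kg/kg and Δp in Pa (1 kg/m² of water = 1 mm).
Layer 1020–550 hPa: Δp = 470 hPa = 47000 Pa, q̄ = 0.0103 kg/kg → 0.0103 × 47000 / 9.8 = 49.40 mm
Layer 550–500 hPa: Δp = 50 hPa = 5000 Pa, q̄ = 0.00707 kg/kg → 0.00707 × 5000 / 9.8 = 3.61 mm
Layer 500–390 hPa: Δp = 110 hPa = 11000 Pa, q̄ = 0.00288 kg/kg → 0.00288 × 11000 / 9.8 = 3.23 mm
Layer 390–200 hPa: Δp = 190 hPa = 19000 Pa, q̄ = 0.000682 kg/kg → 0.000682 × 19000 / 9.8 = 1.32 mm
PW = 49.40 + 3.61 + 3.23 + 1.32 = 57.56 ≈ 57.6 mm.

PW ≈ 57.6 mm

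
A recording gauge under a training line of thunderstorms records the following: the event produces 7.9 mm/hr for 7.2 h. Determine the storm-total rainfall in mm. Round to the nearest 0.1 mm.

Total = Σ Rᵢ Δtᵢ = 7.9 × 7.2
      = 56.88 = 56.9 mm.

total ≈ 56.9 mm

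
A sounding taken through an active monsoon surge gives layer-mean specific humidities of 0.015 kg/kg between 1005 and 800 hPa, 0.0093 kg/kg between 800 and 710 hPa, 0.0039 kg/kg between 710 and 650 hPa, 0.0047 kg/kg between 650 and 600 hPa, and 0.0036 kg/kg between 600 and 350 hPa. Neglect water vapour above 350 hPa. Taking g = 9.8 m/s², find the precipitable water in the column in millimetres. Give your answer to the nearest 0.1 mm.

Precipitable water is the column-integrated vapour mass per unit area: PW = (1/g) Σ q̄ Δp, with q in kg/kg and Δp in Pa (1 kg/m² of water = 1 mm).
Layer 1005–800 hPa: Δp = 205 hPa = 20500 Pa, q̄ = 0.015 kg/kg → 0.015 × 20500 / 9.8 = 31.38 mm
Layer 800–710 hPa: Δp = 90 hPa = 9000 Pa, q̄ = 0.0093 kg/kg → 0.0093 × 9000 / 9.8 = 8.54 mm
Layer 710–650 hPa: Δp = 60 hPa = 6000 Pa, q̄ = 0.0039 kg/kg → 0.0039 × 6000 / 9.8 = 2.39 mm
Layer 650–600 hPa: Δp = 50 hPa = 5000 Pa, q̄ = 0.0047 kg/kg → 0.0047 × 5000 / 9.8 = 2.40 mm
Layer 600–350 hPa: Δp = 250 hPa = 25000 Pa, q̄ = 0.0036 kg/kg → 0.0036 × 25000 / 9.8 = 9.18 mm
PW = 31.38 + 8.54 + 2.39 + 2.40 + 9.18 = 53.89 ≈ 53.9 mm.

PW ≈ 53.9 mm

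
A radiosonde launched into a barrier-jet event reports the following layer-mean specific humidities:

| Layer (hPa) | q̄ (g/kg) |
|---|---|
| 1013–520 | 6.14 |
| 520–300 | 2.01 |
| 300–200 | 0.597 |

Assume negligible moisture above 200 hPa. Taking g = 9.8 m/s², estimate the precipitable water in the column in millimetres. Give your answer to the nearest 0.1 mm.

PW ≈ 36.0 mm

Precipitable water is the column-integrated vapour mass per unit area: PW = (1/g) Σ q̄ Δp, with q in kg/kg and Δp in Pa (1 kg/m² of water = 1 mm).
Layer 1013–520 hPa: Δp = 493 hPa = 49300 Pa, q̄ = 0.00614 kg/kg → 0.00614 × 49300 / 9.8 = 30.89 mm
Layer 520–300 hPa: Δp = 220 hPa = 22000 Pa, q̄ = 0.00201 kg/kg → 0.00201 × 22000 / 9.8 = 4.51 mm
Layer 300–200 hPa: Δp = 100 hPa = 10000 Pa, q̄ = 0.000597 kg/kg → 0.000597 × 10000 / 9.8 = 0.61 mm
PW = 30.89 + 4.51 + 0.61 = 36.01 ≈ 36.0 mm.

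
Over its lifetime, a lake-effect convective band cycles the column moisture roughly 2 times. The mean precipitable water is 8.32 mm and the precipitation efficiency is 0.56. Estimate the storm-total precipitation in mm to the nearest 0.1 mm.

precipitation ≈ 9.3 mm

Each cycle deposits ε × PW = 0.56 × 8.32 = 4.6592 mm.
Over 2 cycles: 2 × 4.6592 = 9.3 mm.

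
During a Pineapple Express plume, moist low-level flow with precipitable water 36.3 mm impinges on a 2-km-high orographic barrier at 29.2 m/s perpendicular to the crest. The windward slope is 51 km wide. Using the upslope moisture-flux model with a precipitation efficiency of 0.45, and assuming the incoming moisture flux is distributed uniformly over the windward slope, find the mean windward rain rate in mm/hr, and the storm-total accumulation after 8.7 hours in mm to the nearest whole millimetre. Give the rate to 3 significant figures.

Incoming column moisture flux per unit ridge length: F = V × PW = 29.2 × 36.3 = 1059.96 mm·m/s.
Spread over the 51 km slope with efficiency ε = 0.45: R = ε·F/W = 0.45 × 1059.96 / 51000 m = 9.353e-03 mm/s.
R = 9.353e-03 × 3600 = 33.7 mm/hr.
Over 8.7 h: total = 33.7 × 8.7 = 293.19 ≈ 293 mm.

R ≈ 33.7 mm/hr; total ≈ 293 mm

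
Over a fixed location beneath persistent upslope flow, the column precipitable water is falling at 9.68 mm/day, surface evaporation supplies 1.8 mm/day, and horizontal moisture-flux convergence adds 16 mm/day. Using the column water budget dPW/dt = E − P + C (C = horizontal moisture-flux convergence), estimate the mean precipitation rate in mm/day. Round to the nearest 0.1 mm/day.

dPW/dt = -9.68 mm/day.
P = E + C − dPW/dt = 1.8 + (16) − (-9.68) = 27.5 mm/day.

P ≈ 27.5 mm/day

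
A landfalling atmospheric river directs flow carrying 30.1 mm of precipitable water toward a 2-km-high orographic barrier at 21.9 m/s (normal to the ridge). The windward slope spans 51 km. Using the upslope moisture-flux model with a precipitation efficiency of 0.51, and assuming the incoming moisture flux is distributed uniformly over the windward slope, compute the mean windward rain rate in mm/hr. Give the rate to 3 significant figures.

Incoming column moisture flux per unit ridge length: F = V × PW = 21.9 × 30.1 = 659.19 mm·m/s.
Spread over the 51 km slope with efficiency ε = 0.51: R = ε·F/W = 0.51 × 659.19 / 51000 m = 6.592e-03 mm/s.
R = 6.592e-03 × 3600 = 23.7 mm/hr.

R ≈ 23.7 mm/hr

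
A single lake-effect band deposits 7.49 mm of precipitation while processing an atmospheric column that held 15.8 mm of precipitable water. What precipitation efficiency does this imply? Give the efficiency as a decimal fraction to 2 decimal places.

ε = precipitation / PW = 7.49 / 15.8 = 0.47.

ε ≈ 0.47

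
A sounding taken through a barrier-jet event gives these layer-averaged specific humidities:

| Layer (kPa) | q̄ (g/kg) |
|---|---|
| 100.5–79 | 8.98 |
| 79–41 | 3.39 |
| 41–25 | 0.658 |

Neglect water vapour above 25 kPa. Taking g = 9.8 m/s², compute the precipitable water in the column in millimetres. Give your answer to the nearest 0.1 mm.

Precipitable water is the column-integrated vapour mass per unit area: PW = (1/g) Σ q̄ Δp, with q in kg/kg and Δp in Pa (1 kg/m² of water = 1 mm).
Layer 100.5–79 kPa: Δp = 215 hPa = 21500 Pa, q̄ = 0.00898 kg/kg → 0.00898 × 21500 / 9.8 = 19.70 mm
Layer 79–41 kPa: Δp = 380 hPa = 38000 Pa, q̄ = 0.00339 kg/kg → 0.00339 × 38000 / 9.8 = 13.14 mm
Layer 41–25 kPa: Δp = 160 hPa = 16000 Pa, q̄ = 0.000658 kg/kg → 0.000658 × 16000 / 9.8 = 1.07 mm
PW = 19.70 + 13.14 + 1.07 = 33.91 ≈ 33.9 mm.

PW ≈ 33.9 mm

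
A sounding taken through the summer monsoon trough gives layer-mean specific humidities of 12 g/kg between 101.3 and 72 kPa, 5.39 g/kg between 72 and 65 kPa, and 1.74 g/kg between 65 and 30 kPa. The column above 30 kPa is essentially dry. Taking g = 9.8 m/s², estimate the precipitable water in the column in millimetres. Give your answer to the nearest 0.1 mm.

PW ≈ 45.9 mm

Precipitable water is the column-integrated vapour mass per unit area: PW = (1/g) Σ q̄ Δp, with q in kg/kg and Δp in Pa (1 kg/m² of water = 1 mm).
Layer 101.3–72 kPa: Δp = 293 hPa = 29300 Pa, q̄ = 0.012 kg/kg → 0.012 × 29300 / 9.8 = 35.88 mm
Layer 72–65 kPa: Δp = 70 hPa = 7000 Pa, q̄ = 0.00539 kg/kg → 0.00539 × 7000 / 9.8 = 3.85 mm
Layer 65–30 kPa: Δp = 350 hPa = 35000 Pa, q̄ = 0.00174 kg/kg → 0.00174 × 35000 / 9.8 = 6.21 mm
PW = 35.88 + 3.85 + 6.21 = 45.94 ≈ 45.9 mm.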